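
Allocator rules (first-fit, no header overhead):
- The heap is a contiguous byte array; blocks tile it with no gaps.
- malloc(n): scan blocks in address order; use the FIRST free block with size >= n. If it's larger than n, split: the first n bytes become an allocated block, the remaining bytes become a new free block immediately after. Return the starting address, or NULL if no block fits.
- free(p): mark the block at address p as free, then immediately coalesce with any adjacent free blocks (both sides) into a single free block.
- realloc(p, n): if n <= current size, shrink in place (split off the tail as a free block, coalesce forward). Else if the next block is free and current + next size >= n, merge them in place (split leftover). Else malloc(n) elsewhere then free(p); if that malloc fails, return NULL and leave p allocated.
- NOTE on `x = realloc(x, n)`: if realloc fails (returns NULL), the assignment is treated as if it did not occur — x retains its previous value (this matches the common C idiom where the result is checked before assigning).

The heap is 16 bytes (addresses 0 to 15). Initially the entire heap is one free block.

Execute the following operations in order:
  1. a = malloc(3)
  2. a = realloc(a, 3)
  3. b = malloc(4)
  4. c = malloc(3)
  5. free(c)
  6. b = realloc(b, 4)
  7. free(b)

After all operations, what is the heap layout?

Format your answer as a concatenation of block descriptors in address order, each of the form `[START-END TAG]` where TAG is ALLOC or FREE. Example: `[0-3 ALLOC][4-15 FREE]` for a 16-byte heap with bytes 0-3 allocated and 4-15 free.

Op 1: a = malloc(3) -> a = 0; heap: [0-2 ALLOC][3-15 FREE]
Op 2: a = realloc(a, 3) -> a = 0; heap: [0-2 ALLOC][3-15 FREE]
Op 3: b = malloc(4) -> b = 3; heap: [0-2 ALLOC][3-6 ALLOC][7-15 FREE]
Op 4: c = malloc(3) -> c = 7; heap: [0-2 ALLOC][3-6 ALLOC][7-9 ALLOC][10-15 FREE]
Op 5: free(c) -> (freed c); heap: [0-2 ALLOC][3-6 ALLOC][7-15 FREE]
Op 6: b = realloc(b, 4) -> b = 3; heap: [0-2 ALLOC][3-6 ALLOC][7-15 FREE]
Op 7: free(b) -> (freed b); heap: [0-2 ALLOC][3-15 FREE]

Answer: [0-2 ALLOC][3-15 FREE]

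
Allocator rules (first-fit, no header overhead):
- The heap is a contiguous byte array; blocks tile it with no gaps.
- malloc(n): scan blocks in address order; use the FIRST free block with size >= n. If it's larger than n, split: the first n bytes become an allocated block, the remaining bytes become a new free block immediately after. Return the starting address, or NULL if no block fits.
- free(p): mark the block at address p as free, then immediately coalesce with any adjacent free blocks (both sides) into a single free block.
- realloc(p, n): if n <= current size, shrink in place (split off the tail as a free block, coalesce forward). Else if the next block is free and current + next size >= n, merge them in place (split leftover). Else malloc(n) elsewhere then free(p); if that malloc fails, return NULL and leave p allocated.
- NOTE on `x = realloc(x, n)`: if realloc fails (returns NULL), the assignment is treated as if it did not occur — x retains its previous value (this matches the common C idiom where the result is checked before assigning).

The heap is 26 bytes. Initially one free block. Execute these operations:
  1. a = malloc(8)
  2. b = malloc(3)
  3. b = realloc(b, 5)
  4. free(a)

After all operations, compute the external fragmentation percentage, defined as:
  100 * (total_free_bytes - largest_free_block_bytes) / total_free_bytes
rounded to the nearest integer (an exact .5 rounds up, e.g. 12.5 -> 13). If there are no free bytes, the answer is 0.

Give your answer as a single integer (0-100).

Answer: 38

Derivation:
Op 1: a = malloc(8) -> a = 0; heap: [0-7 ALLOC][8-25 FREE]
Op 2: b = malloc(3) -> b = 8; heap: [0-7 ALLOC][8-10 ALLOC][11-25 FREE]
Op 3: b = realloc(b, 5) -> b = 8; heap: [0-7 ALLOC][8-12 ALLOC][13-25 FREE]
Op 4: free(a) -> (freed a); heap: [0-7 FREE][8-12 ALLOC][13-25 FREE]
Free blocks: [8 13] total_free=21 largest=13 -> 100*(21-13)/21 = 800/21 ≈ 38.095 -> rounds to 38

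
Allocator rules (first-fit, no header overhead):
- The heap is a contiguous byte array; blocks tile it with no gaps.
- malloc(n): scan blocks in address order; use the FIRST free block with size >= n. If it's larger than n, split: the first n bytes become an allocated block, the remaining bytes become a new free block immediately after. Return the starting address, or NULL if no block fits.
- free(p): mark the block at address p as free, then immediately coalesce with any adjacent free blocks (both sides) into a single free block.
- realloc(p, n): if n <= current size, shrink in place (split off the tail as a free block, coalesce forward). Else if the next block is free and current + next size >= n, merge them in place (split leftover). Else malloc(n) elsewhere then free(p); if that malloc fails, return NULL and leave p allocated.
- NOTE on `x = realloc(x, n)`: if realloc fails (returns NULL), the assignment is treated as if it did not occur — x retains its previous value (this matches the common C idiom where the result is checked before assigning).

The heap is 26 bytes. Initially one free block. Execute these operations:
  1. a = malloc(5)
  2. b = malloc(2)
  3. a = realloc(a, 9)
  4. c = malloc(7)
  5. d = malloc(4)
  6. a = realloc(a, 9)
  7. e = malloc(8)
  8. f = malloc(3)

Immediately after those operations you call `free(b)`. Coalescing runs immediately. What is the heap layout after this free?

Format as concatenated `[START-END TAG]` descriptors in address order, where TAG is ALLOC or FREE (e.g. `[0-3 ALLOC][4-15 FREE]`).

Op 1: a = malloc(5) -> a = 0; heap: [0-4 ALLOC][5-25 FREE]
Op 2: b = malloc(2) -> b = 5; heap: [0-4 ALLOC][5-6 ALLOC][7-25 FREE]
Op 3: a = realloc(a, 9) -> a = 7; heap: [0-4 FREE][5-6 ALLOC][7-15 ALLOC][16-25 FREE]
Op 4: c = malloc(7) -> c = 16; heap: [0-4 FREE][5-6 ALLOC][7-15 ALLOC][16-22 ALLOC][23-25 FREE]
Op 5: d = malloc(4) -> d = 0; heap: [0-3 ALLOC][4-4 FREE][5-6 ALLOC][7-15 ALLOC][16-22 ALLOC][23-25 FREE]
Op 6: a = realloc(a, 9) -> a = 7; heap: [0-3 ALLOC][4-4 FREE][5-6 ALLOC][7-15 ALLOC][16-22 ALLOC][23-25 FREE]
Op 7: e = malloc(8) -> e = NULL; heap: [0-3 ALLOC][4-4 FREE][5-6 ALLOC][7-15 ALLOC][16-22 ALLOC][23-25 FREE]
Op 8: f = malloc(3) -> f = 23; heap: [0-3 ALLOC][4-4 FREE][5-6 ALLOC][7-15 ALLOC][16-22 ALLOC][23-25 ALLOC]
free(b): b = 5 -> block [5-6 ALLOC]; mark free, coalesce with adjacent free neighbors -> [0-3 ALLOC][4-6 FREE][7-15 ALLOC][16-22 ALLOC][23-25 ALLOC]

Answer: [0-3 ALLOC][4-6 FREE][7-15 ALLOC][16-22 ALLOC][23-25 ALLOC]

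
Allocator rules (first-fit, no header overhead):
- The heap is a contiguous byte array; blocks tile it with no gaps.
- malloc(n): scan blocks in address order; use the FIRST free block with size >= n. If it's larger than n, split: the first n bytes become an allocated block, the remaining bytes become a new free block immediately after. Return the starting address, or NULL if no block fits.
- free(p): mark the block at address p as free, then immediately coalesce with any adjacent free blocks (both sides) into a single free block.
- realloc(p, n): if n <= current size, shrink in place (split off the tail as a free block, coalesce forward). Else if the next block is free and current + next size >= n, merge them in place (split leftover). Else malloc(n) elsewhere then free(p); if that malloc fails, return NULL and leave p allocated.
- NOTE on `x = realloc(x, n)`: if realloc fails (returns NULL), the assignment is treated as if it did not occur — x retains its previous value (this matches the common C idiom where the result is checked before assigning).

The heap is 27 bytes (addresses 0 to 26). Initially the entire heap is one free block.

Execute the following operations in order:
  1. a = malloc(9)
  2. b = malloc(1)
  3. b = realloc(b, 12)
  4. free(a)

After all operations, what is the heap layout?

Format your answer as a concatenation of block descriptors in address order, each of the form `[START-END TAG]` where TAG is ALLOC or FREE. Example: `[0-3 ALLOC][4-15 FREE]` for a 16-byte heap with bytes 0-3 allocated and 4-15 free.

Answer: [0-8 FREE][9-20 ALLOC][21-26 FREE]

Derivation:
Op 1: a = malloc(9) -> a = 0; heap: [0-8 ALLOC][9-26 FREE]
Op 2: b = malloc(1) -> b = 9; heap: [0-8 ALLOC][9-9 ALLOC][10-26 FREE]
Op 3: b = realloc(b, 12) -> b = 9; heap: [0-8 ALLOC][9-20 ALLOC][21-26 FREE]
Op 4: free(a) -> (freed a); heap: [0-8 FREE][9-20 ALLOC][21-26 FREE]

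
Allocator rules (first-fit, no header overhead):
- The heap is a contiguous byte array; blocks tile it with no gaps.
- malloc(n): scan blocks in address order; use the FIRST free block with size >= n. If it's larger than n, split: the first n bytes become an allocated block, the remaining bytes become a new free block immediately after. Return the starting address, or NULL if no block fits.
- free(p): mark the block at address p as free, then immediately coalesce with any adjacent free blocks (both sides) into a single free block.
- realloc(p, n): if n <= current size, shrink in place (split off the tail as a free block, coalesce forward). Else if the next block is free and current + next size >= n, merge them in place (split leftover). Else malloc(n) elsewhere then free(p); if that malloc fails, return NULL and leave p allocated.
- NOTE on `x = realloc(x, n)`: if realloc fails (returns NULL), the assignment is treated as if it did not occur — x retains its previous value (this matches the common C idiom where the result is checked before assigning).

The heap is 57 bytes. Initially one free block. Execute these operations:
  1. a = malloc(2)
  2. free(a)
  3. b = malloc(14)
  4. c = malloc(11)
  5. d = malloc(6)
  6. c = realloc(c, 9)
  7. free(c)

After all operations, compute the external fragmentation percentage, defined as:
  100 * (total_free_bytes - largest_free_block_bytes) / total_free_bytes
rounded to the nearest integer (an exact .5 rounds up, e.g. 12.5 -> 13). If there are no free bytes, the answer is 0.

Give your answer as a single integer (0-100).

Op 1: a = malloc(2) -> a = 0; heap: [0-1 ALLOC][2-56 FREE]
Op 2: free(a) -> (freed a); heap: [0-56 FREE]
Op 3: b = malloc(14) -> b = 0; heap: [0-13 ALLOC][14-56 FREE]
Op 4: c = malloc(11) -> c = 14; heap: [0-13 ALLOC][14-24 ALLOC][25-56 FREE]
Op 5: d = malloc(6) -> d = 25; heap: [0-13 ALLOC][14-24 ALLOC][25-30 ALLOC][31-56 FREE]
Op 6: c = realloc(c, 9) -> c = 14; heap: [0-13 ALLOC][14-22 ALLOC][23-24 FREE][25-30 ALLOC][31-56 FREE]
Op 7: free(c) -> (freed c); heap: [0-13 ALLOC][14-24 FREE][25-30 ALLOC][31-56 FREE]
Free blocks: [11 26] total_free=37 largest=26 -> 100*(37-26)/37 = 1100/37 ≈ 29.730 -> rounds to 30

Answer: 30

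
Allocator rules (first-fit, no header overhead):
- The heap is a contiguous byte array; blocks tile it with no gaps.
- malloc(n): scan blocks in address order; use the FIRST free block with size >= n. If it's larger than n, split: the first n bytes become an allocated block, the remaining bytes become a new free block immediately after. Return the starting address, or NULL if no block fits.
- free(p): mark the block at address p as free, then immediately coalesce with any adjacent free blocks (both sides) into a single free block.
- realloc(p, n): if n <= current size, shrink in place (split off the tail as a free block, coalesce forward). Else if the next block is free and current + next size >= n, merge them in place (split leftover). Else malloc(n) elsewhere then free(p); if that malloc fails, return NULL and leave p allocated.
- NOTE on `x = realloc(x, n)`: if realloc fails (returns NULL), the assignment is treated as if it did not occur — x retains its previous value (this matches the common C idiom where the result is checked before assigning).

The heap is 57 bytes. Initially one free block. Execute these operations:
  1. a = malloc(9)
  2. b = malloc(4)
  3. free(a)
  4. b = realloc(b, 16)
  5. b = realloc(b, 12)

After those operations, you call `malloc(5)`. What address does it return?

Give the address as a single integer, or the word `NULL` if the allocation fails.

Answer: 0

Derivation:
Op 1: a = malloc(9) -> a = 0; heap: [0-8 ALLOC][9-56 FREE]
Op 2: b = malloc(4) -> b = 9; heap: [0-8 ALLOC][9-12 ALLOC][13-56 FREE]
Op 3: free(a) -> (freed a); heap: [0-8 FREE][9-12 ALLOC][13-56 FREE]
Op 4: b = realloc(b, 16) -> b = 9; heap: [0-8 FREE][9-24 ALLOC][25-56 FREE]
Op 5: b = realloc(b, 12) -> b = 9; heap: [0-8 FREE][9-20 ALLOC][21-56 FREE]
malloc(5): first-fit scan over [0-8 FREE][9-20 ALLOC][21-56 FREE] -> 0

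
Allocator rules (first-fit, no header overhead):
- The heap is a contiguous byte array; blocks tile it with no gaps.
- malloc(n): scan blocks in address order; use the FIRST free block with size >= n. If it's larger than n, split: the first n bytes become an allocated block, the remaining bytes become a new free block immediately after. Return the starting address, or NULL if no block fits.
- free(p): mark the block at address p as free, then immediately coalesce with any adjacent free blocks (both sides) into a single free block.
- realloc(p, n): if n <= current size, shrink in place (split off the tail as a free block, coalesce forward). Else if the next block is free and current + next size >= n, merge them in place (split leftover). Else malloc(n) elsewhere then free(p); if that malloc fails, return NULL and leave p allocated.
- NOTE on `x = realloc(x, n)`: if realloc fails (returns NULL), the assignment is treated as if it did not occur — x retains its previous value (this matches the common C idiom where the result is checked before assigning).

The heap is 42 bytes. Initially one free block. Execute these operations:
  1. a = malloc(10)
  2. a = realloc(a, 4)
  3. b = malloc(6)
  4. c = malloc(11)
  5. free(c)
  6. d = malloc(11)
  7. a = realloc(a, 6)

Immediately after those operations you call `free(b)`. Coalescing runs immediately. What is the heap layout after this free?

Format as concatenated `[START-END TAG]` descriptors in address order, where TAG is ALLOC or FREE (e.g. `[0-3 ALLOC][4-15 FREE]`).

Op 1: a = malloc(10) -> a = 0; heap: [0-9 ALLOC][10-41 FREE]
Op 2: a = realloc(a, 4) -> a = 0; heap: [0-3 ALLOC][4-41 FREE]
Op 3: b = malloc(6) -> b = 4; heap: [0-3 ALLOC][4-9 ALLOC][10-41 FREE]
Op 4: c = malloc(11) -> c = 10; heap: [0-3 ALLOC][4-9 ALLOC][10-20 ALLOC][21-41 FREE]
Op 5: free(c) -> (freed c); heap: [0-3 ALLOC][4-9 ALLOC][10-41 FREE]
Op 6: d = malloc(11) -> d = 10; heap: [0-3 ALLOC][4-9 ALLOC][10-20 ALLOC][21-41 FREE]
Op 7: a = realloc(a, 6) -> a = 21; heap: [0-3 FREE][4-9 ALLOC][10-20 ALLOC][21-26 ALLOC][27-41 FREE]
free(b): b = 4 -> block [4-9 ALLOC]; mark free, coalesce with adjacent free neighbors -> [0-9 FREE][10-20 ALLOC][21-26 ALLOC][27-41 FREE]

Answer: [0-9 FREE][10-20 ALLOC][21-26 ALLOC][27-41 FREE]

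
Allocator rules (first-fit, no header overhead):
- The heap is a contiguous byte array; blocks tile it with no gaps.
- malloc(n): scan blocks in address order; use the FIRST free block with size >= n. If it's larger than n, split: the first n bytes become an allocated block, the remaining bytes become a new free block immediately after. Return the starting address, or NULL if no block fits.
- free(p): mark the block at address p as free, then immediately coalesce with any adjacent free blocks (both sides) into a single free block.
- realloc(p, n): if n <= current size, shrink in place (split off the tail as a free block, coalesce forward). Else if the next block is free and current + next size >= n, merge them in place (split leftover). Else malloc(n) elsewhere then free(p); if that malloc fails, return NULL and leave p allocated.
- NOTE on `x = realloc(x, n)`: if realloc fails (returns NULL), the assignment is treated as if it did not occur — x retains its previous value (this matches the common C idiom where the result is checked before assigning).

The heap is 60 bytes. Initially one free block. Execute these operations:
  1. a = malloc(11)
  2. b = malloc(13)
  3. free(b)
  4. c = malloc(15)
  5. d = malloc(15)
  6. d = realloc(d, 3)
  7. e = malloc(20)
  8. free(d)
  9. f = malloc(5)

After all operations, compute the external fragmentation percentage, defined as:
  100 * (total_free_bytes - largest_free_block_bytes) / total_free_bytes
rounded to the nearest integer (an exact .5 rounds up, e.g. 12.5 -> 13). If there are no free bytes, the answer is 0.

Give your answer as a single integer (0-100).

Answer: 33

Derivation:
Op 1: a = malloc(11) -> a = 0; heap: [0-10 ALLOC][11-59 FREE]
Op 2: b = malloc(13) -> b = 11; heap: [0-10 ALLOC][11-23 ALLOC][24-59 FREE]
Op 3: free(b) -> (freed b); heap: [0-10 ALLOC][11-59 FREE]
Op 4: c = malloc(15) -> c = 11; heap: [0-10 ALLOC][11-25 ALLOC][26-59 FREE]
Op 5: d = malloc(15) -> d = 26; heap: [0-10 ALLOC][11-25 ALLOC][26-40 ALLOC][41-59 FREE]
Op 6: d = realloc(d, 3) -> d = 26; heap: [0-10 ALLOC][11-25 ALLOC][26-28 ALLOC][29-59 FREE]
Op 7: e = malloc(20) -> e = 29; heap: [0-10 ALLOC][11-25 ALLOC][26-28 ALLOC][29-48 ALLOC][49-59 FREE]
Op 8: free(d) -> (freed d); heap: [0-10 ALLOC][11-25 ALLOC][26-28 FREE][29-48 ALLOC][49-59 FREE]
Op 9: f = malloc(5) -> f = 49; heap: [0-10 ALLOC][11-25 ALLOC][26-28 FREE][29-48 ALLOC][49-53 ALLOC][54-59 FREE]
Free blocks: [3 6] total_free=9 largest=6 -> 100*(9-6)/9 = 300/9 ≈ 33.333 -> rounds to 33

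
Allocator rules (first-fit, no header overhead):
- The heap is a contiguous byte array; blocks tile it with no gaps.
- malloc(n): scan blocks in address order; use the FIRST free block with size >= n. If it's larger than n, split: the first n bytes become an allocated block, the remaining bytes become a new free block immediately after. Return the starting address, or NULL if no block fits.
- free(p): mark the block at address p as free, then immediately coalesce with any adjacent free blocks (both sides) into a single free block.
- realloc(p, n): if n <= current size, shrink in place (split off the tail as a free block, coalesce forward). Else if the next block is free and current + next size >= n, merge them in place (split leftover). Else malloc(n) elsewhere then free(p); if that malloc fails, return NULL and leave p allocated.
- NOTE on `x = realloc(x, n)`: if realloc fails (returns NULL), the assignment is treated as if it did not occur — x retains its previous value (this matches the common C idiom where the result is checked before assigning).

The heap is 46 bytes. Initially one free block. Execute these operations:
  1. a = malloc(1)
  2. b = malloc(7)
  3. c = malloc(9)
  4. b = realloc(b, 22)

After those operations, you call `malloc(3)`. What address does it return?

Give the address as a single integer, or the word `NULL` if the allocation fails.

Answer: 1

Derivation:
Op 1: a = malloc(1) -> a = 0; heap: [0-0 ALLOC][1-45 FREE]
Op 2: b = malloc(7) -> b = 1; heap: [0-0 ALLOC][1-7 ALLOC][8-45 FREE]
Op 3: c = malloc(9) -> c = 8; heap: [0-0 ALLOC][1-7 ALLOC][8-16 ALLOC][17-45 FREE]
Op 4: b = realloc(b, 22) -> b = 17; heap: [0-0 ALLOC][1-7 FREE][8-16 ALLOC][17-38 ALLOC][39-45 FREE]
malloc(3): first-fit scan over [0-0 ALLOC][1-7 FREE][8-16 ALLOC][17-38 ALLOC][39-45 FREE] -> 1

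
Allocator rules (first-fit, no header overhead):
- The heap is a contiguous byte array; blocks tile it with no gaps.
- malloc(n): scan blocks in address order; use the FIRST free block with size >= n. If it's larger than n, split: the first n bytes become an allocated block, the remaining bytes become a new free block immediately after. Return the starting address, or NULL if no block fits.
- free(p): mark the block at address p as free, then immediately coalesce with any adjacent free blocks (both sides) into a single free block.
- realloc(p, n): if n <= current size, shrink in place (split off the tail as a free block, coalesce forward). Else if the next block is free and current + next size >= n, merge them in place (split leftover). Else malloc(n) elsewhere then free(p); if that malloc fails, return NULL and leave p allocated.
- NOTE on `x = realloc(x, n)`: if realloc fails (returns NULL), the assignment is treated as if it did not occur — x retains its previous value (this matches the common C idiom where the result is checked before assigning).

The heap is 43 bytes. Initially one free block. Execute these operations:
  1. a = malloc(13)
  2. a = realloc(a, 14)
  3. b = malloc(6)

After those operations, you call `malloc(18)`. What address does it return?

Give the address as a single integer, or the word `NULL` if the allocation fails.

Op 1: a = malloc(13) -> a = 0; heap: [0-12 ALLOC][13-42 FREE]
Op 2: a = realloc(a, 14) -> a = 0; heap: [0-13 ALLOC][14-42 FREE]
Op 3: b = malloc(6) -> b = 14; heap: [0-13 ALLOC][14-19 ALLOC][20-42 FREE]
malloc(18): first-fit scan over [0-13 ALLOC][14-19 ALLOC][20-42 FREE] -> 20

Answer: 20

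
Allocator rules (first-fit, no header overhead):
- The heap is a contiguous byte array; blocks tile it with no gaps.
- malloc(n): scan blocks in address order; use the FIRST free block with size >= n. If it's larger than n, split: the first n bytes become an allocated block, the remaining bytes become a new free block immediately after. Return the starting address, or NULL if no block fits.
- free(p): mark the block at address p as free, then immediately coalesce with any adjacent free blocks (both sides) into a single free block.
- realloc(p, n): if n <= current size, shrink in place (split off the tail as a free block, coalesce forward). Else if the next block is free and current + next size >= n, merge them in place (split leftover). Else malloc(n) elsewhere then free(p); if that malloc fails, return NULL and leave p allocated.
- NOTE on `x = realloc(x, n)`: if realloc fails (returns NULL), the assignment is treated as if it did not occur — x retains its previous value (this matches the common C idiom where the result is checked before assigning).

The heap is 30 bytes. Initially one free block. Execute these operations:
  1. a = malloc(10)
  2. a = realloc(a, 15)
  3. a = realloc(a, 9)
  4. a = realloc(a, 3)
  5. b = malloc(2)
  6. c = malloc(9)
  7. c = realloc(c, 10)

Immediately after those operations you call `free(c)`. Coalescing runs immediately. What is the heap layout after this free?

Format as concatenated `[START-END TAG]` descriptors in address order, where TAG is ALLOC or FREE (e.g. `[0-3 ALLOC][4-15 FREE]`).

Op 1: a = malloc(10) -> a = 0; heap: [0-9 ALLOC][10-29 FREE]
Op 2: a = realloc(a, 15) -> a = 0; heap: [0-14 ALLOC][15-29 FREE]
Op 3: a = realloc(a, 9) -> a = 0; heap: [0-8 ALLOC][9-29 FREE]
Op 4: a = realloc(a, 3) -> a = 0; heap: [0-2 ALLOC][3-29 FREE]
Op 5: b = malloc(2) -> b = 3; heap: [0-2 ALLOC][3-4 ALLOC][5-29 FREE]
Op 6: c = malloc(9) -> c = 5; heap: [0-2 ALLOC][3-4 ALLOC][5-13 ALLOC][14-29 FREE]
Op 7: c = realloc(c, 10) -> c = 5; heap: [0-2 ALLOC][3-4 ALLOC][5-14 ALLOC][15-29 FREE]
free(c): c = 5 -> block [5-14 ALLOC]; mark free, coalesce with adjacent free neighbors -> [0-2 ALLOC][3-4 ALLOC][5-29 FREE]

Answer: [0-2 ALLOC][3-4 ALLOC][5-29 FREE]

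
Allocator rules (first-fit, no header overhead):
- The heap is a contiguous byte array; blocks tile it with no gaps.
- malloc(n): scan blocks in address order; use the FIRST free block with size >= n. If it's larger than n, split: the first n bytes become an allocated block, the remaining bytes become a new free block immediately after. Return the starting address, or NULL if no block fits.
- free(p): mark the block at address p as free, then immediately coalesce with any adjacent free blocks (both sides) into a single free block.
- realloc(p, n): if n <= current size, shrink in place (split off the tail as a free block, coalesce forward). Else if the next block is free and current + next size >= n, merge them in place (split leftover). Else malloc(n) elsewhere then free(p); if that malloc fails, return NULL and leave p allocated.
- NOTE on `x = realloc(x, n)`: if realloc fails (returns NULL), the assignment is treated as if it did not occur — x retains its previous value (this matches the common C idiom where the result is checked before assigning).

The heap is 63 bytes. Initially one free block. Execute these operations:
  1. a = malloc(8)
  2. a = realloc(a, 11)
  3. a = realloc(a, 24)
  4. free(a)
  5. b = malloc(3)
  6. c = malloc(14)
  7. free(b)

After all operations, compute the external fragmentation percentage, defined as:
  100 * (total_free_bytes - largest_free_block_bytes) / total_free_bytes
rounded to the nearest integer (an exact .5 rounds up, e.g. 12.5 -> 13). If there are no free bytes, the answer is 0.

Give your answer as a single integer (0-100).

Answer: 6

Derivation:
Op 1: a = malloc(8) -> a = 0; heap: [0-7 ALLOC][8-62 FREE]
Op 2: a = realloc(a, 11) -> a = 0; heap: [0-10 ALLOC][11-62 FREE]
Op 3: a = realloc(a, 24) -> a = 0; heap: [0-23 ALLOC][24-62 FREE]
Op 4: free(a) -> (freed a); heap: [0-62 FREE]
Op 5: b = malloc(3) -> b = 0; heap: [0-2 ALLOC][3-62 FREE]
Op 6: c = malloc(14) -> c = 3; heap: [0-2 ALLOC][3-16 ALLOC][17-62 FREE]
Op 7: free(b) -> (freed b); heap: [0-2 FREE][3-16 ALLOC][17-62 FREE]
Free blocks: [3 46] total_free=49 largest=46 -> 100*(49-46)/49 = 300/49 ≈ 6.122 -> rounds to 6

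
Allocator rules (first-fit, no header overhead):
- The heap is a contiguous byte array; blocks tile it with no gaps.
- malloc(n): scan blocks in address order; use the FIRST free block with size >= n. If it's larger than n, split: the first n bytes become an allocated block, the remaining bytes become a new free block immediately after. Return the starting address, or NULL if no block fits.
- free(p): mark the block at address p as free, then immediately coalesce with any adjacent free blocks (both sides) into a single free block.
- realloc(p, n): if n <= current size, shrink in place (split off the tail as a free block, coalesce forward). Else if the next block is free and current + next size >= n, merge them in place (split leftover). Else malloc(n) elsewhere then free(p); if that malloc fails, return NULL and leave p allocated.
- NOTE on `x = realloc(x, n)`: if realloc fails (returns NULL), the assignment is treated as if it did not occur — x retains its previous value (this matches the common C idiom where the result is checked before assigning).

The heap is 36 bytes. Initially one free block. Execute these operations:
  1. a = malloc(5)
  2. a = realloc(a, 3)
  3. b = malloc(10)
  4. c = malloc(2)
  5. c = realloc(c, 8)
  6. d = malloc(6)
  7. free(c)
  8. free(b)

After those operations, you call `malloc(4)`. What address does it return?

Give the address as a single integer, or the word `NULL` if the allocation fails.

Answer: 3

Derivation:
Op 1: a = malloc(5) -> a = 0; heap: [0-4 ALLOC][5-35 FREE]
Op 2: a = realloc(a, 3) -> a = 0; heap: [0-2 ALLOC][3-35 FREE]
Op 3: b = malloc(10) -> b = 3; heap: [0-2 ALLOC][3-12 ALLOC][13-35 FREE]
Op 4: c = malloc(2) -> c = 13; heap: [0-2 ALLOC][3-12 ALLOC][13-14 ALLOC][15-35 FREE]
Op 5: c = realloc(c, 8) -> c = 13; heap: [0-2 ALLOC][3-12 ALLOC][13-20 ALLOC][21-35 FREE]
Op 6: d = malloc(6) -> d = 21; heap: [0-2 ALLOC][3-12 ALLOC][13-20 ALLOC][21-26 ALLOC][27-35 FREE]
Op 7: free(c) -> (freed c); heap: [0-2 ALLOC][3-12 ALLOC][13-20 FREE][21-26 ALLOC][27-35 FREE]
Op 8: free(b) -> (freed b); heap: [0-2 ALLOC][3-20 FREE][21-26 ALLOC][27-35 FREE]
malloc(4): first-fit scan over [0-2 ALLOC][3-20 FREE][21-26 ALLOC][27-35 FREE] -> 3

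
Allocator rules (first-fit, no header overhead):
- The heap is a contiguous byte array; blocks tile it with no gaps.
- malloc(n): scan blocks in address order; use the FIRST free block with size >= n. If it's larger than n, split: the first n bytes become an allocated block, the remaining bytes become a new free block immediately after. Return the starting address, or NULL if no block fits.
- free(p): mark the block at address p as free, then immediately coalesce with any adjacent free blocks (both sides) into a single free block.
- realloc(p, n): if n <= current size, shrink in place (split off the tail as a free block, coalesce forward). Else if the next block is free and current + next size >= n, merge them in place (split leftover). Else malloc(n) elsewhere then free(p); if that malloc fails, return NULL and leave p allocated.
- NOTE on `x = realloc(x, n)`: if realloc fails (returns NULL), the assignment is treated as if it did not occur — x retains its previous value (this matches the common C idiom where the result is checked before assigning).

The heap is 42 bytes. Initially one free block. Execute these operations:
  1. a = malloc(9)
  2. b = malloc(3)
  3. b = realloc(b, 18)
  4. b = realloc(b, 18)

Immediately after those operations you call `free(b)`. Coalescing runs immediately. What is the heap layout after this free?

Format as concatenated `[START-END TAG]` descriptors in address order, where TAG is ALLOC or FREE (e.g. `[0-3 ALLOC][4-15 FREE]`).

Answer: [0-8 ALLOC][9-41 FREE]

Derivation:
Op 1: a = malloc(9) -> a = 0; heap: [0-8 ALLOC][9-41 FREE]
Op 2: b = malloc(3) -> b = 9; heap: [0-8 ALLOC][9-11 ALLOC][12-41 FREE]
Op 3: b = realloc(b, 18) -> b = 9; heap: [0-8 ALLOC][9-26 ALLOC][27-41 FREE]
Op 4: b = realloc(b, 18) -> b = 9; heap: [0-8 ALLOC][9-26 ALLOC][27-41 FREE]
free(b): b = 9 -> block [9-26 ALLOC]; mark free, coalesce with adjacent free neighbors -> [0-8 ALLOC][9-41 FREE]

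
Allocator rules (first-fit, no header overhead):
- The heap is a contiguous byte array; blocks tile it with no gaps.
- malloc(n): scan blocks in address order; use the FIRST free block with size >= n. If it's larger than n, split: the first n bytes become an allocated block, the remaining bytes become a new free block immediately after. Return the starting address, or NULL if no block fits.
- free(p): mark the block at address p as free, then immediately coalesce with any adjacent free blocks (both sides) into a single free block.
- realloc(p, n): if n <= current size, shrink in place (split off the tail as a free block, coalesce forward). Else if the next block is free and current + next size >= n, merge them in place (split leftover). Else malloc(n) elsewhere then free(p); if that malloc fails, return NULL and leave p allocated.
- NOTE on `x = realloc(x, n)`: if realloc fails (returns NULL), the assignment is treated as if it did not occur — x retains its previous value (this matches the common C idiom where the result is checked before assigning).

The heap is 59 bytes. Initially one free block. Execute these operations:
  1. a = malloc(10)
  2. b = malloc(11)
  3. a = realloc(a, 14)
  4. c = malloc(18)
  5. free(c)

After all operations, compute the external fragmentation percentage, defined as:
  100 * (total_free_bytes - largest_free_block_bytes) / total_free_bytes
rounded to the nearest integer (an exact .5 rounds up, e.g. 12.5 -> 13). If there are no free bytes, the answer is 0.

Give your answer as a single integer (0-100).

Answer: 29

Derivation:
Op 1: a = malloc(10) -> a = 0; heap: [0-9 ALLOC][10-58 FREE]
Op 2: b = malloc(11) -> b = 10; heap: [0-9 ALLOC][10-20 ALLOC][21-58 FREE]
Op 3: a = realloc(a, 14) -> a = 21; heap: [0-9 FREE][10-20 ALLOC][21-34 ALLOC][35-58 FREE]
Op 4: c = malloc(18) -> c = 35; heap: [0-9 FREE][10-20 ALLOC][21-34 ALLOC][35-52 ALLOC][53-58 FREE]
Op 5: free(c) -> (freed c); heap: [0-9 FREE][10-20 ALLOC][21-34 ALLOC][35-58 FREE]
Free blocks: [10 24] total_free=34 largest=24 -> 100*(34-24)/34 = 1000/34 ≈ 29.412 -> rounds to 29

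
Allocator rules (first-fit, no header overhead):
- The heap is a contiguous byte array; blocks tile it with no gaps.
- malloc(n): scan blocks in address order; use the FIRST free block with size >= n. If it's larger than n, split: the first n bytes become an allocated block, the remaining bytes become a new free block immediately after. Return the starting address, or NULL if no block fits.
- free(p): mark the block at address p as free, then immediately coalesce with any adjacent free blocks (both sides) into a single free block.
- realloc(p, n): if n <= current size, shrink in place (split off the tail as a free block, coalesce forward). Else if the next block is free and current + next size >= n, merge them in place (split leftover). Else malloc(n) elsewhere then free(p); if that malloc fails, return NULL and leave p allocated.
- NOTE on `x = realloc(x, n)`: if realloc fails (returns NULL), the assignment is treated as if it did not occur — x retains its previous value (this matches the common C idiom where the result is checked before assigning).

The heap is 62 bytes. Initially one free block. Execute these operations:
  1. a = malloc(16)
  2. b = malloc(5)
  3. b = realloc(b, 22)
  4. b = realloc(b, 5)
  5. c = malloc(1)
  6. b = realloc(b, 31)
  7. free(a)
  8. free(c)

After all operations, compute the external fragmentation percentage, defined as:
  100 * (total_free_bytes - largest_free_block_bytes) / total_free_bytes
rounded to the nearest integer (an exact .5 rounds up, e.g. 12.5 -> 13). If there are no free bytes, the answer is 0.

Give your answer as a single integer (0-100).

Answer: 29

Derivation:
Op 1: a = malloc(16) -> a = 0; heap: [0-15 ALLOC][16-61 FREE]
Op 2: b = malloc(5) -> b = 16; heap: [0-15 ALLOC][16-20 ALLOC][21-61 FREE]
Op 3: b = realloc(b, 22) -> b = 16; heap: [0-15 ALLOC][16-37 ALLOC][38-61 FREE]
Op 4: b = realloc(b, 5) -> b = 16; heap: [0-15 ALLOC][16-20 ALLOC][21-61 FREE]
Op 5: c = malloc(1) -> c = 21; heap: [0-15 ALLOC][16-20 ALLOC][21-21 ALLOC][22-61 FREE]
Op 6: b = realloc(b, 31) -> b = 22; heap: [0-15 ALLOC][16-20 FREE][21-21 ALLOC][22-52 ALLOC][53-61 FREE]
Op 7: free(a) -> (freed a); heap: [0-20 FREE][21-21 ALLOC][22-52 ALLOC][53-61 FREE]
Op 8: free(c) -> (freed c); heap: [0-21 FREE][22-52 ALLOC][53-61 FREE]
Free blocks: [22 9] total_free=31 largest=22 -> 100*(31-22)/31 = 900/31 ≈ 29.032 -> rounds to 29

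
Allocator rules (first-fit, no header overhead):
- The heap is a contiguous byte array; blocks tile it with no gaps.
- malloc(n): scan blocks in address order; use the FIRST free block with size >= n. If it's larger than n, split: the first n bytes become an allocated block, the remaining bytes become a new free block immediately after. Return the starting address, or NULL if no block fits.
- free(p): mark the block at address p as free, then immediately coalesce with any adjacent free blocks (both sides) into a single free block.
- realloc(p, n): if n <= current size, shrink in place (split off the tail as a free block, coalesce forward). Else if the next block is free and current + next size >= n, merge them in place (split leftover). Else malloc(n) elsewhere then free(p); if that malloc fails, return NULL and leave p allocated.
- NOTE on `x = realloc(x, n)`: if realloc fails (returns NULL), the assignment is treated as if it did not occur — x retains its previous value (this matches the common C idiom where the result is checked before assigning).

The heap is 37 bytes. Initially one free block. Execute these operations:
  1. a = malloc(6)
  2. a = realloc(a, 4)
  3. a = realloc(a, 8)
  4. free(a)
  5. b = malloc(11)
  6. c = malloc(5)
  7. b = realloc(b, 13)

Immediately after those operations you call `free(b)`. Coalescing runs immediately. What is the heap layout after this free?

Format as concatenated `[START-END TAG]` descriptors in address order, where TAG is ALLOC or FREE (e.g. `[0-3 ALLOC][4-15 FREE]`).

Op 1: a = malloc(6) -> a = 0; heap: [0-5 ALLOC][6-36 FREE]
Op 2: a = realloc(a, 4) -> a = 0; heap: [0-3 ALLOC][4-36 FREE]
Op 3: a = realloc(a, 8) -> a = 0; heap: [0-7 ALLOC][8-36 FREE]
Op 4: free(a) -> (freed a); heap: [0-36 FREE]
Op 5: b = malloc(11) -> b = 0; heap: [0-10 ALLOC][11-36 FREE]
Op 6: c = malloc(5) -> c = 11; heap: [0-10 ALLOC][11-15 ALLOC][16-36 FREE]
Op 7: b = realloc(b, 13) -> b = 16; heap: [0-10 FREE][11-15 ALLOC][16-28 ALLOC][29-36 FREE]
free(b): b = 16 -> block [16-28 ALLOC]; mark free, coalesce with adjacent free neighbors -> [0-10 FREE][11-15 ALLOC][16-36 FREE]

Answer: [0-10 FREE][11-15 ALLOC][16-36 FREE]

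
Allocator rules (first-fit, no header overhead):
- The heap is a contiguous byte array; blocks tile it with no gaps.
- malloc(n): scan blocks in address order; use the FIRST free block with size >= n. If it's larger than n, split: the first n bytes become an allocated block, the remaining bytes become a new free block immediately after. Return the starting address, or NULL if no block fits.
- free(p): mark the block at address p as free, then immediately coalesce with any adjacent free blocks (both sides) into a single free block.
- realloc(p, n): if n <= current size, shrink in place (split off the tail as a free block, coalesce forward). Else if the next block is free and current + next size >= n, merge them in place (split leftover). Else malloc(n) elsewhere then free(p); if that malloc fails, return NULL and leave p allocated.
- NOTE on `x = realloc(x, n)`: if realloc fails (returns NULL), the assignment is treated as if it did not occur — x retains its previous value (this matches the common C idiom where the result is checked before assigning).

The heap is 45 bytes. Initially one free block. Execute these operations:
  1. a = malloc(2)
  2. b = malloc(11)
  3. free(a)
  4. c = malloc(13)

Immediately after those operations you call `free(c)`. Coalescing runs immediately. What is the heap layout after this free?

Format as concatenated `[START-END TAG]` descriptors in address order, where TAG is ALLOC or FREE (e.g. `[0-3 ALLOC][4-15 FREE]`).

Answer: [0-1 FREE][2-12 ALLOC][13-44 FREE]

Derivation:
Op 1: a = malloc(2) -> a = 0; heap: [0-1 ALLOC][2-44 FREE]
Op 2: b = malloc(11) -> b = 2; heap: [0-1 ALLOC][2-12 ALLOC][13-44 FREE]
Op 3: free(a) -> (freed a); heap: [0-1 FREE][2-12 ALLOC][13-44 FREE]
Op 4: c = malloc(13) -> c = 13; heap: [0-1 FREE][2-12 ALLOC][13-25 ALLOC][26-44 FREE]
free(c): c = 13 -> block [13-25 ALLOC]; mark free, coalesce with adjacent free neighbors -> [0-1 FREE][2-12 ALLOC][13-44 FREE]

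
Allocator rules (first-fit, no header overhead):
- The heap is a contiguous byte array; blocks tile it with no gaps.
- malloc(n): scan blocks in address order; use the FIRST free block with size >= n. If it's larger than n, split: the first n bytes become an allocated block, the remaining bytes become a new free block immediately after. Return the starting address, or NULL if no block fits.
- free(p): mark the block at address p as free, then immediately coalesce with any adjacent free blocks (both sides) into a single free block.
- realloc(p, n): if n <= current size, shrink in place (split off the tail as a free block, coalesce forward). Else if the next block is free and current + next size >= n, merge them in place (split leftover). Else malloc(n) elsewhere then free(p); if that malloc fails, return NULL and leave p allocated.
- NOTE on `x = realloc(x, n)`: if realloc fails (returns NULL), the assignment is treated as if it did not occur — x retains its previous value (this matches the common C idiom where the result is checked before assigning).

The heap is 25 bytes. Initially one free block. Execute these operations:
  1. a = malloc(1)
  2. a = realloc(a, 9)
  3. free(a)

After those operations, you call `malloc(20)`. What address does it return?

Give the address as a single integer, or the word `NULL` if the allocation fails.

Op 1: a = malloc(1) -> a = 0; heap: [0-0 ALLOC][1-24 FREE]
Op 2: a = realloc(a, 9) -> a = 0; heap: [0-8 ALLOC][9-24 FREE]
Op 3: free(a) -> (freed a); heap: [0-24 FREE]
malloc(20): first-fit scan over [0-24 FREE] -> 0

Answer: 0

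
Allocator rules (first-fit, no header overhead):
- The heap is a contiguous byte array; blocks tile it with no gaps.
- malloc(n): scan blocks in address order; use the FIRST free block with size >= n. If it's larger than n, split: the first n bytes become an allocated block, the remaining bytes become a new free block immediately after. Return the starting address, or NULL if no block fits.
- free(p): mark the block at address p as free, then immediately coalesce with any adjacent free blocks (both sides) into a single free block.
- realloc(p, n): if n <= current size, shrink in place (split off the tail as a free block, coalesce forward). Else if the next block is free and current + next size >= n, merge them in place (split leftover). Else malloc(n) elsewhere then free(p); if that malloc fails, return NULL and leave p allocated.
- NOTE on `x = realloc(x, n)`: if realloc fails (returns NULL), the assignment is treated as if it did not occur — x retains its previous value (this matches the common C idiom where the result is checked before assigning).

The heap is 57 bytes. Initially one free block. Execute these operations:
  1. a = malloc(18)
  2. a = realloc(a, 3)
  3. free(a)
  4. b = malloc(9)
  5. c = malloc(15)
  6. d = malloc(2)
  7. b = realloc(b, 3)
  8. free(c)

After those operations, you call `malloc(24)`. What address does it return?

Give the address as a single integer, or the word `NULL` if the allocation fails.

Answer: 26

Derivation:
Op 1: a = malloc(18) -> a = 0; heap: [0-17 ALLOC][18-56 FREE]
Op 2: a = realloc(a, 3) -> a = 0; heap: [0-2 ALLOC][3-56 FREE]
Op 3: free(a) -> (freed a); heap: [0-56 FREE]
Op 4: b = malloc(9) -> b = 0; heap: [0-8 ALLOC][9-56 FREE]
Op 5: c = malloc(15) -> c = 9; heap: [0-8 ALLOC][9-23 ALLOC][24-56 FREE]
Op 6: d = malloc(2) -> d = 24; heap: [0-8 ALLOC][9-23 ALLOC][24-25 ALLOC][26-56 FREE]
Op 7: b = realloc(b, 3) -> b = 0; heap: [0-2 ALLOC][3-8 FREE][9-23 ALLOC][24-25 ALLOC][26-56 FREE]
Op 8: free(c) -> (freed c); heap: [0-2 ALLOC][3-23 FREE][24-25 ALLOC][26-56 FREE]
malloc(24): first-fit scan over [0-2 ALLOC][3-23 FREE][24-25 ALLOC][26-56 FREE] -> 26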